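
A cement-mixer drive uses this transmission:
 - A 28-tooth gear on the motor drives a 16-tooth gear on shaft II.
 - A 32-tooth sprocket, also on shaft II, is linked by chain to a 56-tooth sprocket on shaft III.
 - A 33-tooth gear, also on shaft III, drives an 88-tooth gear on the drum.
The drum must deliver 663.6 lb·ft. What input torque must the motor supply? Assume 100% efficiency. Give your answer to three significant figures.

249 lb·ft

Overall ratio R = 0.57143 × 1.75 × 2.6667 = 2.6667.
Input torque = output torque / R = 663.6 / 2.6667 = 248.85 lb·ft.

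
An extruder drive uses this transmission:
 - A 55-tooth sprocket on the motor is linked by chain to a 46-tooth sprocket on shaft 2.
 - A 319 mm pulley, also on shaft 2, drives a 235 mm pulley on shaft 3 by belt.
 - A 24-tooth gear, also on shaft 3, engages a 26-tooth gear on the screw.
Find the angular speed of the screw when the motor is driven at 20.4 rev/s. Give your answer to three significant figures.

Chain: ratio = 46/55 = 0.83636, so shaft 2 turns at 20.4 / 0.83636 = 24.391 rev/s.
Belt: ratio = 235/319 = 0.73668, so shaft 3 turns at 24.391 / 0.73668 = 33.11 rev/s.
Gear mesh: ratio = 26/24 = 1.0833, so the screw turns at 33.11 / 1.0833 = 30.563 rev/s.

30.6 rev/s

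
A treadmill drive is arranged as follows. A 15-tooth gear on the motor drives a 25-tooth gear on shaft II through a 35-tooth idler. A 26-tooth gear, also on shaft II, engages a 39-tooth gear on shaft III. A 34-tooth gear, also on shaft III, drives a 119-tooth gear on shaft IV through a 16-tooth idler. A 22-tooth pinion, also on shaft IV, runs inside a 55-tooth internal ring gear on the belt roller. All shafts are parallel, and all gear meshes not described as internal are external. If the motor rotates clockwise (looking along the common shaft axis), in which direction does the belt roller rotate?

counterclockwise

the motor → shaft II: driver → idler → driven is 2 external meshes, 2 reversals → CW.
shaft II → shaft III: external mesh, 1 reversal → CCW.
shaft III → shaft IV: driver → idler → driven is 2 external meshes, 2 reversals → CCW.
shaft IV → the belt roller: internal mesh, same direction → CCW.
5 reversals in total — an odd number — so the belt roller turns opposite to the motor.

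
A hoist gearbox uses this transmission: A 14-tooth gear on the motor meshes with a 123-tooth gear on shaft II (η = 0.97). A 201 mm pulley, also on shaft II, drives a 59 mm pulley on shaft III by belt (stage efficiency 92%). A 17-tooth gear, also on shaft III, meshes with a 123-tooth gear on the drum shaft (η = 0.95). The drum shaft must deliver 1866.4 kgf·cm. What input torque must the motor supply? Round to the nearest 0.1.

Overall ratio R = 8.7857 × 0.29353 × 7.2353 = 18.659; overall efficiency η = 0.97 × 0.92 × 0.95 = 0.8478.
Input torque = output torque / (R × η) = 1866.4 / (18.659 × 0.8478) = 117.99 kgf·cm.

118.0 kgf·cm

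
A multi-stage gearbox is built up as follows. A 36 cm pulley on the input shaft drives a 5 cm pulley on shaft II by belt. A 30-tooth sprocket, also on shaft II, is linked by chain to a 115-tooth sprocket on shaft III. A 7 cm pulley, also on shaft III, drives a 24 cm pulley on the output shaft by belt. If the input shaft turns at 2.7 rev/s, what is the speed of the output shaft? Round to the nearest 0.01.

1.48 rev/s

Belt: ratio = 5/36 = 0.13889, so shaft II turns at 2.7 / 0.13889 = 19.44 rev/s.
Chain: ratio = 115/30 = 3.8333, so shaft III turns at 19.44 / 3.8333 = 5.0713 rev/s.
Belt: ratio = 24/7 = 3.4286, so the output shaft turns at 5.0713 / 3.4286 = 1.4791 rev/s.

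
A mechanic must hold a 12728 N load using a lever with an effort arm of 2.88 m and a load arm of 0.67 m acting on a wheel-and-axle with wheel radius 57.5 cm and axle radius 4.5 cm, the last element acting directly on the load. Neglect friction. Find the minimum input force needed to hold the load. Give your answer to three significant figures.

232 N

Lever MA = effort arm / load arm = 2.88/0.67 = 4.2985.
Wheel-and-axle MA = R/r = 57.5/4.5 = 12.778.
Combined ideal MA = 4.2985 × 12.778 = 54.925.
Effort = load / MA = 12728 / 54.925 = 231.73 N.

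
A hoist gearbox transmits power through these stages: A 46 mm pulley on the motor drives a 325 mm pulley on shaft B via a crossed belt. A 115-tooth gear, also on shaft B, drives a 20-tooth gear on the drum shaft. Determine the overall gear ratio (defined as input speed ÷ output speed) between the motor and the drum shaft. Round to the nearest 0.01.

Each stage contributes driven/driver: belt 325/46 = 7.0652, gear mesh 20/115 = 0.17391.
Overall: 7.0652 × 0.17391 = 1.2287.

1.23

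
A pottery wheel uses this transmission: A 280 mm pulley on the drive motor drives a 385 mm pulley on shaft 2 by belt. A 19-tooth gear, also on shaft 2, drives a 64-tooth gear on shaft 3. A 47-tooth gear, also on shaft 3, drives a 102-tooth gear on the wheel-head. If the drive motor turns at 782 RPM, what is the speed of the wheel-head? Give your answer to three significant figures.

77.8 RPM

the drive motor → shaft 2 (belt, 385/280): 782 ÷ 1.375 = 568.73 RPM
shaft 2 → shaft 3 (gear mesh, 64/19): 568.73 ÷ 3.3684 = 168.84 RPM
shaft 3 → the wheel-head (gear mesh, 102/47): 168.84 ÷ 2.1702 = 77.799 RPM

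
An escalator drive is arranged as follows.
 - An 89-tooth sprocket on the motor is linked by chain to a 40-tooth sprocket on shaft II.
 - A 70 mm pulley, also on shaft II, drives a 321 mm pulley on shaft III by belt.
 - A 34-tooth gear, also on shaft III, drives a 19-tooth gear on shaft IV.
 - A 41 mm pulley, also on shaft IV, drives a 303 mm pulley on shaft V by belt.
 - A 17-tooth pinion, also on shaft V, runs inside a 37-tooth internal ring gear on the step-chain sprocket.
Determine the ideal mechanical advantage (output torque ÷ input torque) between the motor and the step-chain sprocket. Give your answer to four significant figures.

18.53

Each stage contributes driven/driver: chain 40/89 = 0.44944, belt 321/70 = 4.5857, gear mesh 19/34 = 0.55882, belt 303/41 = 7.3902, internal gear 37/17 = 2.1765.
Overall: 0.44944 × 4.5857 × 0.55882 × 7.3902 × 2.1765 = 18.525.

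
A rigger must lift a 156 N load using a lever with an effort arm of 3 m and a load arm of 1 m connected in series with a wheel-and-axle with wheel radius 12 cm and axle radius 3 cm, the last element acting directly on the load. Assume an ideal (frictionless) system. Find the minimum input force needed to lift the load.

13 N

Lever MA = effort arm / load arm = 3/1 = 3.
Wheel-and-axle MA = R/r = 12/3 = 4.
Combined ideal MA = 3 × 4 = 12.
Effort = load / MA = 156 / 12 = 13 N.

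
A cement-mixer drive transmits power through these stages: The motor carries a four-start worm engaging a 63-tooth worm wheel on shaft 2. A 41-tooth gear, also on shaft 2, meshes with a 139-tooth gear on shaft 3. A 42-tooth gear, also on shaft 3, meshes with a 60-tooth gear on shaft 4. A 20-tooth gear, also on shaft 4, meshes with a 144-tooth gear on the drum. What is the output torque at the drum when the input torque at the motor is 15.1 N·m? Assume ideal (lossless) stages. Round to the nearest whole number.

worm 63/4 = 15.75 → τ = 15.1·15.75 = 237.82 N·m
gear mesh 139/41 = 3.3902 → τ = 237.82·3.3902 = 806.28 N·m
gear mesh 60/42 = 1.4286 → τ = 806.28·1.4286 = 1151.8 N·m
gear mesh 144/20 = 7.2 → τ = 1151.8·7.2 = 8293.2 N·m

8293 N·m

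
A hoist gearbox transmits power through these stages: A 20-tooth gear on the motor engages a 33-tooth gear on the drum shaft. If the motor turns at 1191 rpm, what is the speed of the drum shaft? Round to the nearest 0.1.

721.8 rpm

gear mesh 33/20 = 1.65 → 1191/1.65 = 721.82 rpm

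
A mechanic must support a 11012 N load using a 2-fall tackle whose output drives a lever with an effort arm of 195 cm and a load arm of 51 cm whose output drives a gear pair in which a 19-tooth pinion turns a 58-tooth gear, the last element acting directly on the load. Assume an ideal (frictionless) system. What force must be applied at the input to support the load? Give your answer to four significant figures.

471.7 N

Block-and-tackle MA = number of supporting rope parts = 2.
Lever MA = effort arm / load arm = 195/51 = 3.8235.
Gear pair MA = 58/19 = 3.0526.
Combined ideal MA = 2 × 3.8235 × 3.0526 = 23.344.
Effort = load / MA = 11012 / 23.344 = 471.73 N.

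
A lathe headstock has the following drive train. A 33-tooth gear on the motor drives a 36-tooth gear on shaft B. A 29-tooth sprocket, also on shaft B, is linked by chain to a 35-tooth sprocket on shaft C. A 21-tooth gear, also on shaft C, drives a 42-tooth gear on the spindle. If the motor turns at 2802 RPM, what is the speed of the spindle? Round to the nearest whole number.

the motor → shaft B (gear mesh, 36/33): 2802 ÷ 1.0909 = 2568.5 RPM
shaft B → shaft C (chain, 35/29): 2568.5 ÷ 1.2069 = 2128.2 RPM
shaft C → the spindle (gear mesh, 42/21): 2128.2 ÷ 2 = 1064.1 RPM

1064 RPM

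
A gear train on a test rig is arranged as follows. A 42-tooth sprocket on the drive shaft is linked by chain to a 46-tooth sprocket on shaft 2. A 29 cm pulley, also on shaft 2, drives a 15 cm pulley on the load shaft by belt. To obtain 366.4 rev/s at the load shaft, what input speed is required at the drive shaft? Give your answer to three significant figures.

Overall ratio R = 1.0952 × 0.51724 = 0.5665.
Required input speed = output speed × R = 366.4 × 0.5665 = 207.57 rev/s.

208 rev/s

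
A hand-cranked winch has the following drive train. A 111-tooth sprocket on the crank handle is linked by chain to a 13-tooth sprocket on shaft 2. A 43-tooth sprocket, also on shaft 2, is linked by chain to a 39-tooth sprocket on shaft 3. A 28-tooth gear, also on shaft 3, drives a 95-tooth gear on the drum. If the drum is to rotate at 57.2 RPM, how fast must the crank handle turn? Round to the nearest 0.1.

Overall ratio R = 0.11712 × 0.90698 × 3.3929 = 0.3604.
Required input speed = output speed × R = 57.2 × 0.3604 = 20.615 RPM.

20.6 RPM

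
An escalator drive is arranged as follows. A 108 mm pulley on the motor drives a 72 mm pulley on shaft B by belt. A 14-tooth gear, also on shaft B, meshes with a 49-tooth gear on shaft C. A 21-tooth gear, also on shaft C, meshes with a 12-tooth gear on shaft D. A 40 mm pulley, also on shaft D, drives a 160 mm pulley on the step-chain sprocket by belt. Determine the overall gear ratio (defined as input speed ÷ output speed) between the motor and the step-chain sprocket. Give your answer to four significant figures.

5.333

Each stage contributes driven/driver: belt 72/108 = 0.66667, gear mesh 49/14 = 3.5, gear mesh 12/21 = 0.57143, belt 160/40 = 4.
Overall: 0.66667 × 3.5 × 0.57143 × 4 = 5.3333.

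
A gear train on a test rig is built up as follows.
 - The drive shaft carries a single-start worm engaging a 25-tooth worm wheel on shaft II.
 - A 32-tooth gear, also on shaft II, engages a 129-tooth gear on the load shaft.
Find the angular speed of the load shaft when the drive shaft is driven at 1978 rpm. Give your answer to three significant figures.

worm 25/1 = 25 → 1978/25 = 79.12 rpm
gear mesh 129/32 = 4.0312 → 79.12/4.0312 = 19.627 rpm

19.6 rpm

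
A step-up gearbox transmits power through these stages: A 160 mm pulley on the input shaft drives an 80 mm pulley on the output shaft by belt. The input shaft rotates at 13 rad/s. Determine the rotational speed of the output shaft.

26 rad/s

Belt: ratio = 80/160 = 0.5, so the output shaft turns at 13 / 0.5 = 26 rad/s.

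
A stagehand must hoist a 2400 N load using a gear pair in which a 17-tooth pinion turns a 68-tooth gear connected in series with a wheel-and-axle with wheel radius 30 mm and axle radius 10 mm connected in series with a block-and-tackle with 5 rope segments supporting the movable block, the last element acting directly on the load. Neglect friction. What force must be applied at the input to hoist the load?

40 N

Gear pair MA = 68/17 = 4.
Wheel-and-axle MA = R/r = 30/10 = 3.
Block-and-tackle MA = number of supporting rope parts = 5.
Combined ideal MA = 4 × 3 × 5 = 60.
Effort = load / MA = 2400 / 60 = 40 N.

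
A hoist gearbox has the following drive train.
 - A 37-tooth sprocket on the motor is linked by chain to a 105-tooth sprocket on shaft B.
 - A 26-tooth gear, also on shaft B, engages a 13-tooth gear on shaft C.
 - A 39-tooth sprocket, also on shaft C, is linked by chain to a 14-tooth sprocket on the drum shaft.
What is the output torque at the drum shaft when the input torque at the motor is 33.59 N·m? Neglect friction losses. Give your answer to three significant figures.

chain 105/37 = 2.8378 → τ = 33.59·2.8378 = 95.323 N·m
gear mesh 13/26 = 0.5 → τ = 95.323·0.5 = 47.661 N·m
chain 14/39 = 0.35897 → τ = 47.661·0.35897 = 17.109 N·m

17.1 N·m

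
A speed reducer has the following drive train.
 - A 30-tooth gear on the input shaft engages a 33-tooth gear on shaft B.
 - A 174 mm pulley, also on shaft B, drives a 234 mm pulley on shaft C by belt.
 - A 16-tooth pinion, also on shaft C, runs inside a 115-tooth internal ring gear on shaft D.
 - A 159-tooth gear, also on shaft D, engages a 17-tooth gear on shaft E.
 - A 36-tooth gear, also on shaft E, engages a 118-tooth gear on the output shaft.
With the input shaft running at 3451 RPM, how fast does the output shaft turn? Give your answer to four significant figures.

Gear mesh: ratio = 33/30 = 1.1, so shaft B turns at 3451 / 1.1 = 3137.3 RPM.
Belt: ratio = 234/174 = 1.3448, so shaft C turns at 3137.3 / 1.3448 = 2332.8 RPM.
Internal gear: ratio = 115/16 = 7.1875, so shaft D turns at 2332.8 / 7.1875 = 324.57 RPM.
Gear mesh: ratio = 17/159 = 0.10692, so shaft E turns at 324.57 / 0.10692 = 3035.7 RPM.
Gear mesh: ratio = 118/36 = 3.2778, so the output shaft turns at 3035.7 / 3.2778 = 926.14 RPM.

926.1 RPM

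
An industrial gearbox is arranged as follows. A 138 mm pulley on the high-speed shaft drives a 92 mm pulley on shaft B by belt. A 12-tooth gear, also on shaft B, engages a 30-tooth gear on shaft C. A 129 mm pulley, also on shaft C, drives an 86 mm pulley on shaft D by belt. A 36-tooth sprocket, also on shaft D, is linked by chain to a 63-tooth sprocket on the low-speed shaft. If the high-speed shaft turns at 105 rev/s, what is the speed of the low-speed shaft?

54 rev/s

belt 92/138 = 0.66667 → 105/0.66667 = 157.5 rev/s
gear mesh 30/12 = 2.5 → 157.5/2.5 = 63 rev/s
belt 86/129 = 0.66667 → 63/0.66667 = 94.5 rev/s
chain 63/36 = 1.75 → 94.5/1.75 = 54 rev/s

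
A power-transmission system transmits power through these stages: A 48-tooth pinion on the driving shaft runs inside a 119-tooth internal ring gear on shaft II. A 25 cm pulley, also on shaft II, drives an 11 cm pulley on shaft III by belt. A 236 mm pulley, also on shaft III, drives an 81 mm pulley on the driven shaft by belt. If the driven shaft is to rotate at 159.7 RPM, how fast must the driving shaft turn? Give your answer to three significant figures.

Overall ratio R = 2.4792 × 0.44 × 0.34322 = 0.3744.
Required input speed = output speed × R = 159.7 × 0.3744 = 59.791 RPM.

59.8 RPM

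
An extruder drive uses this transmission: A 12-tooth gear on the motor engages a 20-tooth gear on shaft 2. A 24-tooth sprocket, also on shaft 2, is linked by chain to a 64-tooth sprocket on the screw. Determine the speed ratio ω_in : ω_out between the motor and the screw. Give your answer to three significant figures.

4.44

Each stage contributes driven/driver: gear mesh 20/12 = 1.6667, chain 64/24 = 2.6667.
Overall: 1.6667 × 2.6667 = 4.4444.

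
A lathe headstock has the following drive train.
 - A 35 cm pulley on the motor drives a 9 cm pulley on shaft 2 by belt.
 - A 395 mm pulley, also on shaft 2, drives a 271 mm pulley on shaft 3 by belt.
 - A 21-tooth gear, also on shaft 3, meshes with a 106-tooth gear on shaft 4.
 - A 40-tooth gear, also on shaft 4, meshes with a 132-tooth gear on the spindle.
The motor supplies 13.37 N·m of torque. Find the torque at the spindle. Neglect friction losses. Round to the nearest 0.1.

39.3 N·m

Belt: ratio = 9/35 = 0.25714; torque at shaft 2 = 13.37 × 0.25714 = 3.438 N·m.
Belt: ratio = 271/395 = 0.68608; torque at shaft 3 = 3.438 × 0.68608 = 2.3587 N·m.
Gear mesh: ratio = 106/21 = 5.0476; torque at shaft 4 = 2.3587 × 5.0476 = 11.906 N·m.
Gear mesh: ratio = 132/40 = 3.3; torque at the spindle = 11.906 × 3.3 = 39.29 N·m.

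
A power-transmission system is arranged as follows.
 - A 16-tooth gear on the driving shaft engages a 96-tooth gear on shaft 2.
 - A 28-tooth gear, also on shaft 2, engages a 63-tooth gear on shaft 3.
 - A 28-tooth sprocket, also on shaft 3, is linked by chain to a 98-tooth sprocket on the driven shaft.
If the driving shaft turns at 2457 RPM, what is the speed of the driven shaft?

gear mesh 96/16 = 6 → 2457/6 = 409.5 RPM
gear mesh 63/28 = 2.25 → 409.5/2.25 = 182 RPM
chain 98/28 = 3.5 → 182/3.5 = 52 RPM

52 RPM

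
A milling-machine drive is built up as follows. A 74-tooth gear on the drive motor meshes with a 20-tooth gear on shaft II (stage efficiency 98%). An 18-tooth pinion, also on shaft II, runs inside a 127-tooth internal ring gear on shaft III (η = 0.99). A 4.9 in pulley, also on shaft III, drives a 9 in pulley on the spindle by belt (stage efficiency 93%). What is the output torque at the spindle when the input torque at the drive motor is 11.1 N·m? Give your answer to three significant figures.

After the gear mesh (20/74): 11.1 × 0.27027 × 0.98 = 2.94 N·m
After the internal gear (127/18): 2.94 × 7.0556 × 0.99 = 20.536 N·m
After the belt (9/4.9): 20.536 × 1.8367 × 0.93 = 35.079 N·m

35.1 N·m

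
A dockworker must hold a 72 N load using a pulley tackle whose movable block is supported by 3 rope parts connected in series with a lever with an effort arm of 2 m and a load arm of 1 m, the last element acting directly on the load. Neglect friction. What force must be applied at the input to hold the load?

12 N

Block-and-tackle MA = number of supporting rope parts = 3.
Lever MA = effort arm / load arm = 2/1 = 2.
Combined ideal MA = 3 × 2 = 6.
Effort = load / MA = 72 / 6 = 12 N.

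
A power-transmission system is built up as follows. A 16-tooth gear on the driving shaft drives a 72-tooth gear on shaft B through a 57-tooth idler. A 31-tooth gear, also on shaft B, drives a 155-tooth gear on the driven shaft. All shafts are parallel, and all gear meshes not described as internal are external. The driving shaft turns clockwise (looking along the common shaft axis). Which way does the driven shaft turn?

anticlockwise

the driving shaft → shaft B: driver → idler → driven is 2 external meshes, 2 reversals → CW.
shaft B → the driven shaft: external mesh, 1 reversal → CCW.
3 reversals in total — an odd number — so the driven shaft turns opposite to the driving shaft.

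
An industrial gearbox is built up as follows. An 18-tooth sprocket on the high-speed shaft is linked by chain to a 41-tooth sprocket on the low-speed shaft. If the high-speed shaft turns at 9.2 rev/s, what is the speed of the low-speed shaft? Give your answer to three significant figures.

Chain: ratio = 41/18 = 2.2778, so the low-speed shaft turns at 9.2 / 2.2778 = 4.039 rev/s.

4.04 rev/s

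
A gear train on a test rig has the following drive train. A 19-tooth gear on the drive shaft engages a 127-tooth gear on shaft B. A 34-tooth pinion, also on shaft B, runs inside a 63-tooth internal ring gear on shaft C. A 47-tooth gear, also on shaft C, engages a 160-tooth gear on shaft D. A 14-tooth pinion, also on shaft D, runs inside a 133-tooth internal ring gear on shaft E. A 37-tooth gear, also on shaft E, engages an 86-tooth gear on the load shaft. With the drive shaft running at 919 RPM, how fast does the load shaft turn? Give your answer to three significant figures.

0.987 RPM

Gear mesh: ratio = 127/19 = 6.6842, so shaft B turns at 919 / 6.6842 = 137.49 RPM.
Internal gear: ratio = 63/34 = 1.8529, so shaft C turns at 137.49 / 1.8529 = 74.2 RPM.
Gear mesh: ratio = 160/47 = 3.4043, so shaft D turns at 74.2 / 3.4043 = 21.796 RPM.
Internal gear: ratio = 133/14 = 9.5, so shaft E turns at 21.796 / 9.5 = 2.2943 RPM.
Gear mesh: ratio = 86/37 = 2.3243, so the load shaft turns at 2.2943 / 2.3243 = 0.9871 RPM.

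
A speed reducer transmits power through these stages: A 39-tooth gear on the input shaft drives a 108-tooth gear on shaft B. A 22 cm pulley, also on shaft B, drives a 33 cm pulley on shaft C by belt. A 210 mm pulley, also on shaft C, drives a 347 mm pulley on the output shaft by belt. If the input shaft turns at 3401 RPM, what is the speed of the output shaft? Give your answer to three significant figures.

Gear mesh: ratio = 108/39 = 2.7692, so shaft B turns at 3401 / 2.7692 = 1228.1 RPM.
Belt: ratio = 33/22 = 1.5, so shaft C turns at 1228.1 / 1.5 = 818.76 RPM.
Belt: ratio = 347/210 = 1.6524, so the output shaft turns at 818.76 / 1.6524 = 495.5 RPM.

496 RPM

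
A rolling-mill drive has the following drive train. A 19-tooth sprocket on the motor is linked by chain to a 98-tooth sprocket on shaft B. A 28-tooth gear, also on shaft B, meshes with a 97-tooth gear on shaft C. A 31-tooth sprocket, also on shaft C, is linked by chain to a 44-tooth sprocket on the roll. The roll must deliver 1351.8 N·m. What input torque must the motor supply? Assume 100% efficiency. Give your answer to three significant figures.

53.3 N·m

Overall ratio R = 5.1579 × 3.4643 × 1.4194 = 25.362.
Input torque = output torque / R = 1351.8 / 25.362 = 53.301 N·m.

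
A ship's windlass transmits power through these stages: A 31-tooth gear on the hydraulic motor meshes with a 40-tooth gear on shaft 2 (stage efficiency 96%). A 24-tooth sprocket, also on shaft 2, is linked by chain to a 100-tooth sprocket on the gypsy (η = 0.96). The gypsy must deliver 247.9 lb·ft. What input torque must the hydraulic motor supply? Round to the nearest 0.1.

50.0 lb·ft

Overall ratio R = 1.2903 × 4.1667 = 5.3763; overall efficiency η = 0.96 × 0.96 = 0.9216.
Input torque = output torque / (R × η) = 247.9 / (5.3763 × 0.9216) = 50.032 lb·ft.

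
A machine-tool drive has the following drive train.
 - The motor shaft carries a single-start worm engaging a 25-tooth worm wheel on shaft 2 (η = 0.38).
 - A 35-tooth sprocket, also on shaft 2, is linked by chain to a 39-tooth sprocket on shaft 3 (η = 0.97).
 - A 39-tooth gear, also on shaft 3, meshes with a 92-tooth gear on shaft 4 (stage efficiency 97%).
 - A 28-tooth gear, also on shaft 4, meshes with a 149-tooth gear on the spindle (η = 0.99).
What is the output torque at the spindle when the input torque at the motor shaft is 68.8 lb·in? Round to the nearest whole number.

8516 lb·in

After the worm (25/1): 68.8 × 25 × 0.38 = 653.6 lb·in
After the chain (39/35): 653.6 × 1.1143 × 0.97 = 706.45 lb·in
After the gear mesh (92/39): 706.45 × 2.359 × 0.97 = 1616.5 lb·in
After the gear mesh (149/28): 1616.5 × 5.3214 × 0.99 = 8516.1 lb·in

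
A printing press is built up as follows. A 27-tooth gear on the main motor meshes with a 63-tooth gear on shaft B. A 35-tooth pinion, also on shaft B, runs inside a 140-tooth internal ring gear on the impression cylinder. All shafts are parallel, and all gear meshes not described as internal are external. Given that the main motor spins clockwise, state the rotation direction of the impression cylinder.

anticlockwise

the main motor → shaft B: external mesh, 1 reversal → CCW.
shaft B → the impression cylinder: internal mesh, same direction → CCW.
1 reversal in total — an odd number — so the impression cylinder turns opposite to the main motor.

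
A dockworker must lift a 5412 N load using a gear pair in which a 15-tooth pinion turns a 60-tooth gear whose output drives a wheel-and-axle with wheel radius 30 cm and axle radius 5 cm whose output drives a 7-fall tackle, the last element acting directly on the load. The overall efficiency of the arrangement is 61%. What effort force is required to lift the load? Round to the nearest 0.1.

Gear pair MA = 60/15 = 4.
Wheel-and-axle MA = R/r = 30/5 = 6.
Block-and-tackle MA = number of supporting rope parts = 7.
Combined ideal MA = 4 × 6 × 7 = 168.
Actual MA = 168 × 0.61 = 102.48.
Effort = load / actual MA = 5412 / 102.48 = 52.81 N.

52.8 N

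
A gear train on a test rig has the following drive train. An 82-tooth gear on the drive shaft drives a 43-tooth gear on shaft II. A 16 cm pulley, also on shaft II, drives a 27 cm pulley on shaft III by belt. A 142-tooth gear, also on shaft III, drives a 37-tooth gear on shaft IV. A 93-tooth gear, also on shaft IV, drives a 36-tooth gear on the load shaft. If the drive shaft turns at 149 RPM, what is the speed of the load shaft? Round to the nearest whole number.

1669 RPM

the drive shaft → shaft II (gear mesh, 43/82): 149 ÷ 0.52439 = 284.14 RPM
shaft II → shaft III (belt, 27/16): 284.14 ÷ 1.6875 = 168.38 RPM
shaft III → shaft IV (gear mesh, 37/142): 168.38 ÷ 0.26056 = 646.21 RPM
shaft IV → the load shaft (gear mesh, 36/93): 646.21 ÷ 0.3871 = 1669.4 RPM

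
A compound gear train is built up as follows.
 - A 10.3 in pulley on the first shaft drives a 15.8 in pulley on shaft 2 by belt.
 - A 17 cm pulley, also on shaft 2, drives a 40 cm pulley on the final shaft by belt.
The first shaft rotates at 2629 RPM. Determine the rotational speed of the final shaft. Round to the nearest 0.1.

belt 15.8/10.3 = 1.534 → 2629/1.534 = 1713.8 RPM
belt 40/17 = 2.3529 → 1713.8/2.3529 = 728.38 RPM

728.4 RPM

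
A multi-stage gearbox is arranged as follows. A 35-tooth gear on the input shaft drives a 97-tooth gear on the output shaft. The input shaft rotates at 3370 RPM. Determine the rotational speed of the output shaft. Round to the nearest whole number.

1216 RPM

gear mesh 97/35 = 2.7714 → 3370/2.7714 = 1216 RPM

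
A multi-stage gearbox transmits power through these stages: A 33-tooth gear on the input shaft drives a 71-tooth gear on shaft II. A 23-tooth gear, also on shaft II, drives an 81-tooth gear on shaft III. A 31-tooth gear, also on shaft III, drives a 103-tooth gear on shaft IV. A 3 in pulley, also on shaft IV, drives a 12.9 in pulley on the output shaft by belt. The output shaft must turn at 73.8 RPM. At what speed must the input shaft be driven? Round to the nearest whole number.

7989 RPM

Overall ratio R = 2.1515 × 3.5217 × 3.3226 × 4.3 = 108.25.
Required input speed = output speed × R = 73.8 × 108.25 = 7989.2 RPM.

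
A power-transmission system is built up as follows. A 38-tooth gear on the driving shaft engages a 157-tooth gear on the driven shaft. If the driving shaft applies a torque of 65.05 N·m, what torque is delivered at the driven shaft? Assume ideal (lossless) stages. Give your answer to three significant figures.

After the gear mesh (157/38): 65.05 × 4.1316 = 268.76 N·m

269 N·m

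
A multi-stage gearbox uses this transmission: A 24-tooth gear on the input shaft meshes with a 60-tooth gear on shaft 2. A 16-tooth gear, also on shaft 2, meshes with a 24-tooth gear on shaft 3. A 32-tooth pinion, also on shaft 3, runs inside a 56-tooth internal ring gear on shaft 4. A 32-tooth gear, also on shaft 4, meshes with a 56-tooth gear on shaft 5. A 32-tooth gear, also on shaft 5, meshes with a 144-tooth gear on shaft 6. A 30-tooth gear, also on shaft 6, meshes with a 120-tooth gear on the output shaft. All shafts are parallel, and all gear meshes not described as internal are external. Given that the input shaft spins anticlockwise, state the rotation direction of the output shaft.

clockwise

the input shaft → shaft 2: external mesh, 1 reversal → CW.
shaft 2 → shaft 3: external mesh, 1 reversal → CCW.
shaft 3 → shaft 4: internal mesh, same direction → CCW.
shaft 4 → shaft 5: external mesh, 1 reversal → CW.
shaft 5 → shaft 6: external mesh, 1 reversal → CCW.
shaft 6 → the output shaft: external mesh, 1 reversal → CW.
5 reversals in total — an odd number — so the output shaft turns opposite to the input shaft.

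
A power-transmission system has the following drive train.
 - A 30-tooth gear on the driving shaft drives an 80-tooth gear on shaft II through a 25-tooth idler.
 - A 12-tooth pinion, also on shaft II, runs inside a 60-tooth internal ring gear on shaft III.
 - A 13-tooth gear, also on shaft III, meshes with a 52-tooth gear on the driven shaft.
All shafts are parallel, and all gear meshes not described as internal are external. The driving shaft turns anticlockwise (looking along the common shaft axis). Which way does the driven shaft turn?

clockwise

the driving shaft → shaft II: driver → idler → driven is 2 external meshes, 2 reversals → CCW.
shaft II → shaft III: internal mesh, same direction → CCW.
shaft III → the driven shaft: external mesh, 1 reversal → CW.
3 reversals in total — an odd number — so the driven shaft turns opposite to the driving shaft.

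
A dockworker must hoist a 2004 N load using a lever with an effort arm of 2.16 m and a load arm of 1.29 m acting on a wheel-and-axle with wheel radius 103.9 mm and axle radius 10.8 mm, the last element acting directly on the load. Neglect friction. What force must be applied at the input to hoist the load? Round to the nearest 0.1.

Lever MA = effort arm / load arm = 2.16/1.29 = 1.6744.
Wheel-and-axle MA = R/r = 103.9/10.8 = 9.6204.
Combined ideal MA = 1.6744 × 9.6204 = 16.109.
Effort = load / MA = 2004 / 16.109 = 124.41 N.

124.4 N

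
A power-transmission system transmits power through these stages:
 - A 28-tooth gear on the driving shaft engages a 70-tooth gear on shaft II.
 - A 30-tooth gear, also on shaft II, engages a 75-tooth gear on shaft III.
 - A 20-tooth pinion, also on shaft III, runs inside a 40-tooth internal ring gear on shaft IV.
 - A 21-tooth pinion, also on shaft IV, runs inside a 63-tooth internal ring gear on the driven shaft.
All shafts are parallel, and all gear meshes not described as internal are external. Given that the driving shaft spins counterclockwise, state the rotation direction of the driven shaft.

counterclockwise

the driving shaft → shaft II: external mesh, 1 reversal → CW.
shaft II → shaft III: external mesh, 1 reversal → CCW.
shaft III → shaft IV: internal mesh, same direction → CCW.
shaft IV → the driven shaft: internal mesh, same direction → CCW.
2 reversals in total — an even number — so the driven shaft turns the same way as the driving shaft.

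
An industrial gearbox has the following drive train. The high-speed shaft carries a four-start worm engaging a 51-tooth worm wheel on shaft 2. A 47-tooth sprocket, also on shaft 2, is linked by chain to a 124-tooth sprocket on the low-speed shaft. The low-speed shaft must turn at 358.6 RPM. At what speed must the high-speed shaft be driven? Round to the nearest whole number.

Overall ratio R = 12.75 × 2.6383 = 33.638.
Required input speed = output speed × R = 358.6 × 33.638 = 12063 RPM.

12063 RPM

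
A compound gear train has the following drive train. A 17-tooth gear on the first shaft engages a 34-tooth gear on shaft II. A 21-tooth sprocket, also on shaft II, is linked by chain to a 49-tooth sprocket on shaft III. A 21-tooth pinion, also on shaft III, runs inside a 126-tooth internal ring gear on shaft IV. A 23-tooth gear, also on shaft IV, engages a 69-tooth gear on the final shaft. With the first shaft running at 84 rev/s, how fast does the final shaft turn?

1 rev/s

gear mesh 34/17 = 2 → 84/2 = 42 rev/s
chain 49/21 = 2.3333 → 42/2.3333 = 18 rev/s
internal gear 126/21 = 6 → 18/6 = 3 rev/s
gear mesh 69/23 = 3 → 3/3 = 1 rev/s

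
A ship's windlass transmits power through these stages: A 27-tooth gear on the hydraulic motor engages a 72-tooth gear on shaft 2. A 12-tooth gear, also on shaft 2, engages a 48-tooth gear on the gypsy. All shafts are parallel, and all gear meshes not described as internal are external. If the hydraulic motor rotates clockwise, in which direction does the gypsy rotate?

the hydraulic motor → shaft 2: external mesh, 1 reversal → CCW.
shaft 2 → the gypsy: external mesh, 1 reversal → CW.
2 reversals in total — an even number — so the gypsy turns the same way as the hydraulic motor.

clockwise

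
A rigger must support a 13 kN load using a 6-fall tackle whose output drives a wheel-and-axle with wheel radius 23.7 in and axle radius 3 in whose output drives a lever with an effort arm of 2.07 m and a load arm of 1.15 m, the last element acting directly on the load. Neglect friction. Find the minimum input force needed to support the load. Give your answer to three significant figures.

Block-and-tackle MA = number of supporting rope parts = 6.
Wheel-and-axle MA = R/r = 23.7/3 = 7.9.
Lever MA = effort arm / load arm = 2.07/1.15 = 1.8.
Combined ideal MA = 6 × 7.9 × 1.8 = 85.32.
Effort = load / MA = 13 / 85.32 = 0.15237 kN.

0.152 kN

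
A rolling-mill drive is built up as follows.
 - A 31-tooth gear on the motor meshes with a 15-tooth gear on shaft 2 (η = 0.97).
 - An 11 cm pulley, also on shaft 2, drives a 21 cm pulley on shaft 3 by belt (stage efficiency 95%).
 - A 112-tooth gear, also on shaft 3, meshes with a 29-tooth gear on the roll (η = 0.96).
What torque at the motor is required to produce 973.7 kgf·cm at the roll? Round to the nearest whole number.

4602 kgf·cm

Overall ratio R = 0.48387 × 1.9091 × 0.25893 = 0.23919; overall efficiency η = 0.97 × 0.95 × 0.96 = 0.8846.
Input torque = output torque / (R × η) = 973.7 / (0.23919 × 0.8846) = 4601.7 kgf·cm.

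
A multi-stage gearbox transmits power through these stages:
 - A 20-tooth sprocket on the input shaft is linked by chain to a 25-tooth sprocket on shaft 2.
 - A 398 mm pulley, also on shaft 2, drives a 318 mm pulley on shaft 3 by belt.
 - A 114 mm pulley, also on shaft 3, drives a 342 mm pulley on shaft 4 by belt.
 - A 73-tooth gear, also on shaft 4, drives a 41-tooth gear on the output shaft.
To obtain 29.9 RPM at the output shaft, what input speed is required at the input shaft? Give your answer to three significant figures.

Overall ratio R = 1.25 × 0.79899 × 3 × 0.56164 = 1.6828.
Required input speed = output speed × R = 29.9 × 1.6828 = 50.316 RPM.

50.3 RPM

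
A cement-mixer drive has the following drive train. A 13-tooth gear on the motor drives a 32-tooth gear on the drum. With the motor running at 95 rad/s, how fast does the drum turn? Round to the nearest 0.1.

the motor → the drum (gear mesh, 32/13): 95 ÷ 2.4615 = 38.594 rad/s

38.6 rad/s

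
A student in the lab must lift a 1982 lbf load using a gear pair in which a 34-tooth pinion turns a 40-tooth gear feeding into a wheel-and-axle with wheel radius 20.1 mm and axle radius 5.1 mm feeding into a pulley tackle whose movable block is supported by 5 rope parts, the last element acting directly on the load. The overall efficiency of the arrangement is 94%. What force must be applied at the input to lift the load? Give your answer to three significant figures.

90.9 lbf

Gear pair MA = 40/34 = 1.1765.
Wheel-and-axle MA = R/r = 20.1/5.1 = 3.9412.
Block-and-tackle MA = number of supporting rope parts = 5.
Combined ideal MA = 1.1765 × 3.9412 × 5 = 23.183.
Actual MA = 23.183 × 0.94 = 21.792.
Effort = load / actual MA = 1982 / 21.792 = 90.949 lbf.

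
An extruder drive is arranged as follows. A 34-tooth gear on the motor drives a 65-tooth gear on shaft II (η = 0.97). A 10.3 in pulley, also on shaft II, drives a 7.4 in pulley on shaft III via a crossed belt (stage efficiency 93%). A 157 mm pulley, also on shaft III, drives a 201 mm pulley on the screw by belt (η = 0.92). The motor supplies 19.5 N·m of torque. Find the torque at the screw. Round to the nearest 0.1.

28.5 N·m

After the gear mesh (65/34): 19.5 × 1.9118 × 0.97 = 36.161 N·m
After the belt (7.4/10.3): 36.161 × 0.71845 × 0.93 = 24.161 N·m
After the belt (201/157): 24.161 × 1.2803 × 0.92 = 28.458 N·m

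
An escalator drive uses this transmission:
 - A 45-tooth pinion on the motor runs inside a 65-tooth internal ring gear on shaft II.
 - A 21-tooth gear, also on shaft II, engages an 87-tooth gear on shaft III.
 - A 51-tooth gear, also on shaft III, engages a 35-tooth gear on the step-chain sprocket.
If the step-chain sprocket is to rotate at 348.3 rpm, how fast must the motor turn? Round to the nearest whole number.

Overall ratio R = 1.4444 × 4.1429 × 0.68627 = 4.1068.
Required input speed = output speed × R = 348.3 × 4.1068 = 1430.4 rpm.

1430 rpm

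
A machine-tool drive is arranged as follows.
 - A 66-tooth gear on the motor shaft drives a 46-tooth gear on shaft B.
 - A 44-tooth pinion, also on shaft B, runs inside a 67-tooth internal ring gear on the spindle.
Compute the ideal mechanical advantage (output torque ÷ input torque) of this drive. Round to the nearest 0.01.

1.06

Each stage contributes driven/driver: gear mesh 46/66 = 0.69697, internal gear 67/44 = 1.5227.
Overall: 0.69697 × 1.5227 = 1.0613.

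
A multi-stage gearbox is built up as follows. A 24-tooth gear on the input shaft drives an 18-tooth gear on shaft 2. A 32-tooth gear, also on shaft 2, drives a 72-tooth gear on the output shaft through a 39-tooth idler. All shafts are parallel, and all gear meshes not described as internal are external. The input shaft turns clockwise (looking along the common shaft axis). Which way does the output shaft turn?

counterclockwise

the input shaft → shaft 2: external mesh, 1 reversal → CCW.
shaft 2 → the output shaft: driver → idler → driven is 2 external meshes, 2 reversals → CCW.
3 reversals in total — an odd number — so the output shaft turns opposite to the input shaft.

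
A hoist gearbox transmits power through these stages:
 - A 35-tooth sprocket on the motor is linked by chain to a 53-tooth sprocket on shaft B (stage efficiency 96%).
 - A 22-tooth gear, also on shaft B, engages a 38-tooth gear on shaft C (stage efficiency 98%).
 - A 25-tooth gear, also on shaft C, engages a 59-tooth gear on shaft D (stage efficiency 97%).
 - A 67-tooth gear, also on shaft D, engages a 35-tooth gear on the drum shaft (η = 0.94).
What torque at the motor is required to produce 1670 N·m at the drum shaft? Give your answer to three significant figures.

604 N·m

Overall ratio R = 1.5143 × 1.7273 × 2.36 × 0.52239 = 3.2246; overall efficiency η = 0.96 × 0.98 × 0.97 × 0.94 = 0.8578.
Input torque = output torque / (R × η) = 1670 / (3.2246 × 0.8578) = 603.73 N·m.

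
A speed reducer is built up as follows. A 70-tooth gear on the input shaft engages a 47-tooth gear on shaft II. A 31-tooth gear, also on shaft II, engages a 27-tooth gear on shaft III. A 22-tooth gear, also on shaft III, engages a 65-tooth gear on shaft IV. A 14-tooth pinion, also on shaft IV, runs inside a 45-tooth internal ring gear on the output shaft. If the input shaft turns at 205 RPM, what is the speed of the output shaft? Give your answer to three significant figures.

the input shaft → shaft II (gear mesh, 47/70): 205 ÷ 0.67143 = 305.32 RPM
shaft II → shaft III (gear mesh, 27/31): 305.32 ÷ 0.87097 = 350.55 RPM
shaft III → shaft IV (gear mesh, 65/22): 350.55 ÷ 2.9545 = 118.65 RPM
shaft IV → the output shaft (internal gear, 45/14): 118.65 ÷ 3.2143 = 36.913 RPM

36.9 RPM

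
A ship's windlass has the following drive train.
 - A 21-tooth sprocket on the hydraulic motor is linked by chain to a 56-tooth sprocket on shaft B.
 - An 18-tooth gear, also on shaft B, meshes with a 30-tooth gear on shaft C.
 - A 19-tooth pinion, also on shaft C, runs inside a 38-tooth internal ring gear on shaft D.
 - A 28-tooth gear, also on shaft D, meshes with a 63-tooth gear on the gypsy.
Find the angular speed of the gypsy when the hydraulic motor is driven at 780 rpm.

chain 56/21 = 2.6667 → 780/2.6667 = 292.5 rpm
gear mesh 30/18 = 1.6667 → 292.5/1.6667 = 175.5 rpm
internal gear 38/19 = 2 → 175.5/2 = 87.75 rpm
gear mesh 63/28 = 2.25 → 87.75/2.25 = 39 rpm

39 rpm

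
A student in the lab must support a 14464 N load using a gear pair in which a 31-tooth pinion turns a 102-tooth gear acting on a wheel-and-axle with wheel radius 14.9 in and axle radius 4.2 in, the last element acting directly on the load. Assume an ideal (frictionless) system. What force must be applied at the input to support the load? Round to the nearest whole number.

1239 N

Gear pair MA = 102/31 = 3.2903.
Wheel-and-axle MA = R/r = 14.9/4.2 = 3.5476.
Combined ideal MA = 3.2903 × 3.5476 = 11.673.
Effort = load / MA = 14464 / 11.673 = 1239.1 N.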